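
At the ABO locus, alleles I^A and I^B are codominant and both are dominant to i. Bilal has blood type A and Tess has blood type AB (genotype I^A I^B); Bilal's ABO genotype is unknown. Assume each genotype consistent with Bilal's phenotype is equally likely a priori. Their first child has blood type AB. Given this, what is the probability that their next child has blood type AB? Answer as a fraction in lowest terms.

Possible genotypes: Bilal ∈ {I^A I^A, I^A i}; Tess ∈ {I^A I^B}.
Weight each parental genotype pair by prior × P(type-AB child):
  I^A I^A × I^A I^B: posterior weight 2/3; P(next child type AB) = 1/2.
  I^A i × I^A I^B: posterior weight 1/3; P(next child type AB) = 1/4.
Weighted sum = 5/12.

5/12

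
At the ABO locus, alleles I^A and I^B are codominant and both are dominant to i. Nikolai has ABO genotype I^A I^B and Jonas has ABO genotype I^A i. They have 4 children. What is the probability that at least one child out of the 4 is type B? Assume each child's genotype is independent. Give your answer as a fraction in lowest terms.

ABO cross I^A I^B × I^A i → 1/2 A, 1/4 B, 1/4 AB.
So P(type B) = 1/4 per child.
P(none) = (3/4)^4 = 81/256; P(at least one) = 1 − 81/256 = 175/256.

175/256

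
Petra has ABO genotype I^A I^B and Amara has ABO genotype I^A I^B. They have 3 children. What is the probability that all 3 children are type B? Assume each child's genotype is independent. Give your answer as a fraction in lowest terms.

1/64

ABO cross I^A I^B × I^A I^B → 1/4 A, 1/4 B, 1/2 AB.
So P(type B) = 1/4 per child.
All 3 independent: (1/4)^3 = 1/64.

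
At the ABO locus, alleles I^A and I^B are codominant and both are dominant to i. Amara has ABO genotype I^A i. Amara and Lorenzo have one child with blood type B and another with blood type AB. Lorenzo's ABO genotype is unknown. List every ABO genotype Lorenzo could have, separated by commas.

I^A I^B, I^B I^B, I^B i

For each candidate genotype of Lorenzo, check whether crossing it with I^A i can produce every observed child phenotype.
  I^A I^A → possible child types {A} ✗
  I^A I^B → possible child types {A, B, AB} ✓
  I^A i → possible child types {O, A} ✗
  I^B I^B → possible child types {B, AB} ✓
  I^B i → possible child types {O, A, B, AB} ✓
  i i → possible child types {O, A} ✗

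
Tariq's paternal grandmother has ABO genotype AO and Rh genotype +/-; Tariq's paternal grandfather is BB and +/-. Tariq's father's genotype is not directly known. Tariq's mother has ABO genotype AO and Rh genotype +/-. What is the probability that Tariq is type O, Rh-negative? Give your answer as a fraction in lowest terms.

1/32

Tariq's father's ABO genotype from AO × BB: 1/2 AB, 1/2 BO.
Crossing each possibility with the mother AO and summing P(type O): 1/2·0 + 1/2·1/4 = 1/8.
Similarly for Rh via the father's Rh distribution: P(Rh-) = 1/4.
Independent loci: 1/8 × 1/4 = 1/32.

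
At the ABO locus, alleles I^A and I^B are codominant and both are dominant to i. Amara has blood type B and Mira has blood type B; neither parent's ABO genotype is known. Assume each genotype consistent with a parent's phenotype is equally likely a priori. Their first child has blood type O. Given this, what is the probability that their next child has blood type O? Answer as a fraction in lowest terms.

1/4

Possible genotypes: Amara ∈ {I^B I^B, I^B i}; Mira ∈ {I^B I^B, I^B i}.
Weight each parental genotype pair by prior × P(type-O child):
  I^B i × I^B i: posterior weight 1; P(next child type O) = 1/4.
Weighted sum = 1/4.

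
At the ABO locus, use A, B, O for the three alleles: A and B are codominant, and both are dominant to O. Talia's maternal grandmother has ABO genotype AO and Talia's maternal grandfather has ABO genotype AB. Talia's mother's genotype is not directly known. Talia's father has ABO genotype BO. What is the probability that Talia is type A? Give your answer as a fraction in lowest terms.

1/4

Talia's mother's ABO genotype from AO × AB: 1/4 AA, 1/4 AB, 1/4 AO, 1/4 BO.
Crossing each possibility with the father BO and summing P(type A): 1/4·1/2 + 1/4·1/4 + 1/4·1/4 + 1/4·0 = 1/4.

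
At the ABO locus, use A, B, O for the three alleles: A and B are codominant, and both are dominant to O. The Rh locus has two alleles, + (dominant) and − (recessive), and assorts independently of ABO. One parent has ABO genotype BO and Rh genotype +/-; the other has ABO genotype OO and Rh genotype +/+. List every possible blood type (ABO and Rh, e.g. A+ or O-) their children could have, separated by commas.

Gametes from BO × OO give offspring ABO genotypes BO, OO, i.e. phenotypes O, B.
Rh cross +/- × +/+ → phenotypes Rh+.
Combining independently: O+, B+.

O+, B+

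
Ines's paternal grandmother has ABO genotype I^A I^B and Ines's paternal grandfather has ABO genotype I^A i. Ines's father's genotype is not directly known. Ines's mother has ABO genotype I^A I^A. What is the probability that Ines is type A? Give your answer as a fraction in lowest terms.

3/4

Ines's father's ABO genotype from I^A I^B × I^A i: 1/4 I^A I^A, 1/4 I^A I^B, 1/4 I^A i, 1/4 I^B i.
Crossing each possibility with the mother I^A I^A and summing P(type A): 1/4·1 + 1/4·1/2 + 1/4·1 + 1/4·1/2 = 3/4.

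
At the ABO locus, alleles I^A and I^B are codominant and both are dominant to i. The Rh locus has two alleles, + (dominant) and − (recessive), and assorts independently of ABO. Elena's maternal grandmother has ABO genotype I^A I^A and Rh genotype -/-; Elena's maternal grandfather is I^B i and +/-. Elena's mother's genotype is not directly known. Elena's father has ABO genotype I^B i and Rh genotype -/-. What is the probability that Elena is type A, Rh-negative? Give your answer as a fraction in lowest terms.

Elena's mother's ABO genotype from I^A I^A × I^B i: 1/2 I^A I^B, 1/2 I^A i.
Crossing each possibility with the father I^B i and summing P(type A): 1/2·1/4 + 1/2·1/4 = 1/4.
Similarly for Rh via the mother's Rh distribution: P(Rh-) = 3/4.
Independent loci: 1/4 × 3/4 = 3/16.

3/16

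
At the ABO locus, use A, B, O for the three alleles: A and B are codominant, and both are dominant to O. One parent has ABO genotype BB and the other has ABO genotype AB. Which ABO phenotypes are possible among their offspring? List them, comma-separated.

B, AB

Gametes from BB × AB give offspring ABO genotypes AB, BB, i.e. phenotypes B, AB.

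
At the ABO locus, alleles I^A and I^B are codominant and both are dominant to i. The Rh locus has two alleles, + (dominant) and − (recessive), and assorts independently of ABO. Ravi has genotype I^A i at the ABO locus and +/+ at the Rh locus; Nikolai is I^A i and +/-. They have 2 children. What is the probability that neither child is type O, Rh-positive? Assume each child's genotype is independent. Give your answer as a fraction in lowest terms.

ABO cross I^A i × I^A i → 1/4 O, 3/4 A.
Rh cross +/+ × +/- → 1 Rh+; so P(type O, Rh-positive) = 1/4 × 1 = 1/4 per child.
P(not type O, Rh-positive) = 3/4 for one child; (3/4)^2 = 9/16.

9/16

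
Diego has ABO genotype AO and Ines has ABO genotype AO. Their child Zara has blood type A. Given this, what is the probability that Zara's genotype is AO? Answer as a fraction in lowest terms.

Cross AO × AO → 1/4 AA, 1/2 AO, 1/4 OO.
Type-A genotypes among offspring: AA (1/4), AO (1/2); total 3/4.
P(AO | type A) = (1/2) / (3/4) = 2/3.

2/3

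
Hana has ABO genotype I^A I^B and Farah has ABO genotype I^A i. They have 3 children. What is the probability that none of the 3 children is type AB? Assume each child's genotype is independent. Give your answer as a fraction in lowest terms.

27/64

ABO cross I^A I^B × I^A i → 1/2 A, 1/4 B, 1/4 AB.
So P(type AB) = 1/4 per child.
P(not type AB) = 3/4 for one child; (3/4)^3 = 27/64.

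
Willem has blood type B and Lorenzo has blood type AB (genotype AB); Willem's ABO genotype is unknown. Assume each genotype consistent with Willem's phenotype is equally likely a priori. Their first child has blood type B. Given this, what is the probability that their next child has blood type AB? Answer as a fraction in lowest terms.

Possible genotypes: Willem ∈ {BB, BO}; Lorenzo ∈ {AB}.
Weight each parental genotype pair by prior × P(type-B child):
  BB × AB: posterior weight 1/2; P(next child type AB) = 1/2.
  BO × AB: posterior weight 1/2; P(next child type AB) = 1/4.
Weighted sum = 3/8.

3/8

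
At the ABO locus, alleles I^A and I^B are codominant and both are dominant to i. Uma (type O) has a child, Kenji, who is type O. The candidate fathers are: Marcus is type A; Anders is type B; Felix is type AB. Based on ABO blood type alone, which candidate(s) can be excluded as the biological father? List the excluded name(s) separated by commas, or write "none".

Felix

A candidate is excluded only if no genotype consistent with his phenotype could produce a type O child with a type O mother.
Felix (type AB): no genotype consistent with that phenotype can produce a type-O child with a type-O mother.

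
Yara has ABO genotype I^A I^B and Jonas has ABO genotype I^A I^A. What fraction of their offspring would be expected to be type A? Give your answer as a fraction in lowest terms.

1/2

ABO cross I^A I^B × I^A I^A → offspring phenotypes: 1/2 A, 1/2 AB.
So P(type A) = 1/2.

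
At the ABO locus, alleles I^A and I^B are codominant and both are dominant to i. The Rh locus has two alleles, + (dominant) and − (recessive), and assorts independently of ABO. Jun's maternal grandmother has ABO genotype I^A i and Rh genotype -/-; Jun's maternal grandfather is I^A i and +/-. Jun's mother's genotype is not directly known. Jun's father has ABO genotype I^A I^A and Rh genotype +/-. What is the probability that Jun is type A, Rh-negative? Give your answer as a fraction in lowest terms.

3/8

Jun's mother's ABO genotype from I^A i × I^A i: 1/4 I^A I^A, 1/2 I^A i, 1/4 i i.
Crossing each possibility with the father I^A I^A and summing P(type A): 1/4·1 + 1/2·1 + 1/4·1 = 1.
Similarly for Rh via the mother's Rh distribution: P(Rh-) = 3/8.
Independent loci: 1 × 3/8 = 3/8.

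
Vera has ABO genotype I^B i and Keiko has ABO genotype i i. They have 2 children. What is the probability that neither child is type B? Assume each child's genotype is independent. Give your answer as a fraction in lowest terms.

ABO cross I^B i × i i → 1/2 O, 1/2 B.
So P(type B) = 1/2 per child.
P(not type B) = 1/2 for one child; (1/2)^2 = 1/4.

1/4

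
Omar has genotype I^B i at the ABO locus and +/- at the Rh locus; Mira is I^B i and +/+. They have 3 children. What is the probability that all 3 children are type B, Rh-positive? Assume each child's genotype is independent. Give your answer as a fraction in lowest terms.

27/64

ABO cross I^B i × I^B i → 1/4 O, 3/4 B.
Rh cross +/- × +/+ → 1 Rh+; so P(type B, Rh-positive) = 3/4 × 1 = 3/4 per child.
All 3 independent: (3/4)^3 = 27/64.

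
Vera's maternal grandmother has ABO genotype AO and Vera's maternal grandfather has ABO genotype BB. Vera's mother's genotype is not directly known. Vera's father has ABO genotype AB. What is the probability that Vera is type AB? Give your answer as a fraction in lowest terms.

Vera's mother's ABO genotype from AO × BB: 1/2 AB, 1/2 BO.
Crossing each possibility with the father AB and summing P(type AB): 1/2·1/2 + 1/2·1/4 = 3/8.

3/8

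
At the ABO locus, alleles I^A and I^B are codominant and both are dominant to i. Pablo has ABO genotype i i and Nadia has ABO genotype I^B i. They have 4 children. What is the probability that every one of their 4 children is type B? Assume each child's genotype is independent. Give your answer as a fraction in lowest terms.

1/16

ABO cross i i × I^B i → 1/2 O, 1/2 B.
So P(type B) = 1/2 per child.
All 4 independent: (1/2)^4 = 1/16.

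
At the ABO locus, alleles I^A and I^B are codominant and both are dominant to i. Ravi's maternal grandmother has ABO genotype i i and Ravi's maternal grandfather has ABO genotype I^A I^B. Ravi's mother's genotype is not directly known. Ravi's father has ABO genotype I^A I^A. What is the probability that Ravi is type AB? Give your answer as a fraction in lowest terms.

Ravi's mother's ABO genotype from i i × I^A I^B: 1/2 I^A i, 1/2 I^B i.
Crossing each possibility with the father I^A I^A and summing P(type AB): 1/2·0 + 1/2·1/2 = 1/4.

1/4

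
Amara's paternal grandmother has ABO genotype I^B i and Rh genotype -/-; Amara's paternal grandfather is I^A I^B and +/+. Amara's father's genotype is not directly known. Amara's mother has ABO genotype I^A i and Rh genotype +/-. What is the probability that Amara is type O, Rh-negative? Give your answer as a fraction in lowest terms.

1/32

Amara's father's ABO genotype from I^B i × I^A I^B: 1/4 I^A I^B, 1/4 I^A i, 1/4 I^B I^B, 1/4 I^B i.
Crossing each possibility with the mother I^A i and summing P(type O): 1/4·0 + 1/4·1/4 + 1/4·0 + 1/4·1/4 = 1/8.
Similarly for Rh via the father's Rh distribution: P(Rh-) = 1/4.
Independent loci: 1/8 × 1/4 = 1/32.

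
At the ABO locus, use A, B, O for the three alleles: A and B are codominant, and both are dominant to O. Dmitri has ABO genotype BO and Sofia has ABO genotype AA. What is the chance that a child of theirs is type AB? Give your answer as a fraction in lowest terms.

ABO cross BO × AA → offspring phenotypes: 1/2 A, 1/2 AB.
So P(type AB) = 1/2.

1/2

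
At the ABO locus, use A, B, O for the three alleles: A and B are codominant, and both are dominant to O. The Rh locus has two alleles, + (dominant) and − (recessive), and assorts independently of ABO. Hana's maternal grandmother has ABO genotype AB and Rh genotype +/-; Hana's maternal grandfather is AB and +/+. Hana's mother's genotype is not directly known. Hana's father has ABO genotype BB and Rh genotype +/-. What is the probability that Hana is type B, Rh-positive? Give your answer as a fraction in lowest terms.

Hana's mother's ABO genotype from AB × AB: 1/4 AA, 1/2 AB, 1/4 BB.
Crossing each possibility with the father BB and summing P(type B): 1/4·0 + 1/2·1/2 + 1/4·1 = 1/2.
Similarly for Rh via the mother's Rh distribution: P(Rh+) = 7/8.
Independent loci: 1/2 × 7/8 = 7/16.

7/16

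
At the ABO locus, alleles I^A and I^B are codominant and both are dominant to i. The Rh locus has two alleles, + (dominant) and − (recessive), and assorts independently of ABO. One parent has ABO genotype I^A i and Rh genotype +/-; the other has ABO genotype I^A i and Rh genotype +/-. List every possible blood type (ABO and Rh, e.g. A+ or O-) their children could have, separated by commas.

O+, O-, A+, A-

Gametes from I^A i × I^A i give offspring ABO genotypes I^A I^A, I^A i, i i, i.e. phenotypes O, A.
Rh cross +/- × +/- → phenotypes Rh+, Rh-.
Combining independently: O+, O-, A+, A-.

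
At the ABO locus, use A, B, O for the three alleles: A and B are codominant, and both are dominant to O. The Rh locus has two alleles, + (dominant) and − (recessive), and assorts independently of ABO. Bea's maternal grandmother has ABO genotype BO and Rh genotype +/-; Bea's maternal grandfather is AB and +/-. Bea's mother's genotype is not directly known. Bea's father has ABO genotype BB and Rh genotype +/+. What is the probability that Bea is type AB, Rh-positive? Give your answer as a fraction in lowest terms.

Bea's mother's ABO genotype from BO × AB: 1/4 AB, 1/4 AO, 1/4 BB, 1/4 BO.
Crossing each possibility with the father BB and summing P(type AB): 1/4·1/2 + 1/4·1/2 + 1/4·0 + 1/4·0 = 1/4.
Similarly for Rh via the mother's Rh distribution: P(Rh+) = 1.
Independent loci: 1/4 × 1 = 1/4.

1/4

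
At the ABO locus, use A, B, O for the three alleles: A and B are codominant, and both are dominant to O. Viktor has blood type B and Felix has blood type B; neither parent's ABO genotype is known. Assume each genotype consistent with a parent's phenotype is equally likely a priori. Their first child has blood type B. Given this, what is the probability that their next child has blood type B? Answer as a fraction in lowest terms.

19/20

Possible genotypes: Viktor ∈ {BB, BO}; Felix ∈ {BB, BO}.
Weight each parental genotype pair by prior × P(type-B child):
  BB × BB: posterior weight 4/15; P(next child type B) = 1.
  BB × BO: posterior weight 4/15; P(next child type B) = 1.
  BO × BB: posterior weight 4/15; P(next child type B) = 1.
  BO × BO: posterior weight 1/5; P(next child type B) = 3/4.
Weighted sum = 19/20.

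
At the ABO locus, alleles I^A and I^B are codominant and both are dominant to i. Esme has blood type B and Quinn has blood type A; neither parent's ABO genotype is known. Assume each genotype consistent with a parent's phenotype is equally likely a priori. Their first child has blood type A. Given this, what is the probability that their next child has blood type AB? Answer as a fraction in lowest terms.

5/12

Possible genotypes: Esme ∈ {I^B I^B, I^B i}; Quinn ∈ {I^A I^A, I^A i}.
Weight each parental genotype pair by prior × P(type-A child):
  I^B i × I^A I^A: posterior weight 2/3; P(next child type AB) = 1/2.
  I^B i × I^A i: posterior weight 1/3; P(next child type AB) = 1/4.
Weighted sum = 5/12.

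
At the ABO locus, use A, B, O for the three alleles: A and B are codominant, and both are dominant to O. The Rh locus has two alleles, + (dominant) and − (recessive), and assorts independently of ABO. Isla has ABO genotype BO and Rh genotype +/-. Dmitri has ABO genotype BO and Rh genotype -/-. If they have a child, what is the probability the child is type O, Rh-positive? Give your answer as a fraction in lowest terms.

1/8

ABO cross BO × BO → offspring phenotypes: 1/4 O, 3/4 B.
Rh cross +/- × -/- → 1/2 Rh+, 1/2 Rh-.
Independent loci: P(type O, Rh-positive) = 1/4 × 1/2 = 1/8.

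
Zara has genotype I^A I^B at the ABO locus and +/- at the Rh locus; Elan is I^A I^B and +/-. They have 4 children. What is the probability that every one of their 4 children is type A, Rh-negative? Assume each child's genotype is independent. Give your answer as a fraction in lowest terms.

ABO cross I^A I^B × I^A I^B → 1/4 A, 1/4 B, 1/2 AB.
Rh cross +/- × +/- → 3/4 Rh+, 1/4 Rh-; so P(type A, Rh-negative) = 1/4 × 1/4 = 1/16 per child.
All 4 independent: (1/16)^4 = 1/65536.

1/65536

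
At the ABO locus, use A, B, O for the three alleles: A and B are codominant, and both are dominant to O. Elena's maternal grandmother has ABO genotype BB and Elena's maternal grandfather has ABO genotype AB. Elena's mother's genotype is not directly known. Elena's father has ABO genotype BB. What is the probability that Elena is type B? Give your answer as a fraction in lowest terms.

Elena's mother's ABO genotype from BB × AB: 1/2 AB, 1/2 BB.
Crossing each possibility with the father BB and summing P(type B): 1/2·1/2 + 1/2·1 = 3/4.

3/4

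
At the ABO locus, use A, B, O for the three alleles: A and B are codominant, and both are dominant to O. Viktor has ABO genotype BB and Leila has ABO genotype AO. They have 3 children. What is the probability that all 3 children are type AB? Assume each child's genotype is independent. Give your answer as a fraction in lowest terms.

1/8

ABO cross BB × AO → 1/2 B, 1/2 AB.
So P(type AB) = 1/2 per child.
All 3 independent: (1/2)^3 = 1/8.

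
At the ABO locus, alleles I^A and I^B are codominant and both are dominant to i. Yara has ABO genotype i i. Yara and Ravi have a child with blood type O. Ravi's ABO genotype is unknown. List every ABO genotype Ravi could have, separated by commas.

For each candidate genotype of Ravi, check whether crossing it with i i can produce every observed child phenotype.
  I^A I^A → possible child types {A} ✗
  I^A I^B → possible child types {A, B} ✗
  I^A i → possible child types {O, A} ✓
  I^B I^B → possible child types {B} ✗
  I^B i → possible child types {O, B} ✓
  i i → possible child types {O} ✓

I^A i, I^B i, i i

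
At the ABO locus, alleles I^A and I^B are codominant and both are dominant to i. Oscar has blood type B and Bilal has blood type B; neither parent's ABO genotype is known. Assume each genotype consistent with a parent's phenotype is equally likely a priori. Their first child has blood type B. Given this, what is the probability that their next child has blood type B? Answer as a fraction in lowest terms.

Possible genotypes: Oscar ∈ {I^B I^B, I^B i}; Bilal ∈ {I^B I^B, I^B i}.
Weight each parental genotype pair by prior × P(type-B child):
  I^B I^B × I^B I^B: posterior weight 4/15; P(next child type B) = 1.
  I^B I^B × I^B i: posterior weight 4/15; P(next child type B) = 1.
  I^B i × I^B I^B: posterior weight 4/15; P(next child type B) = 1.
  I^B i × I^B i: posterior weight 1/5; P(next child type B) = 3/4.
Weighted sum = 19/20.

19/20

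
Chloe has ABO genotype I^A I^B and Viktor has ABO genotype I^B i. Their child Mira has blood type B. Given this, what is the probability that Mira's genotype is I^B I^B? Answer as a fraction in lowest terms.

Cross I^A I^B × I^B i → 1/4 I^A I^B, 1/4 I^A i, 1/4 I^B I^B, 1/4 I^B i.
Type-B genotypes among offspring: I^B I^B (1/4), I^B i (1/4); total 1/2.
P(I^B I^B | type B) = (1/4) / (1/2) = 1/2.

1/2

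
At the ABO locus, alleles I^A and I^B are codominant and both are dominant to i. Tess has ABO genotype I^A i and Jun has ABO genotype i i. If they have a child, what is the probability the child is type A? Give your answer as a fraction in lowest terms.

1/2

ABO cross I^A i × i i → offspring phenotypes: 1/2 O, 1/2 A.
So P(type A) = 1/2.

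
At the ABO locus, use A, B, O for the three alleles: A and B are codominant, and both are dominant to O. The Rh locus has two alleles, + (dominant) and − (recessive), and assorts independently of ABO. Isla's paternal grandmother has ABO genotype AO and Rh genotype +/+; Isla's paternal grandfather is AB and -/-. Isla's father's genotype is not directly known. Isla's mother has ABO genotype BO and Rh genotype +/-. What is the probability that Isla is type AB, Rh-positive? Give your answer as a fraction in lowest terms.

Isla's father's ABO genotype from AO × AB: 1/4 AA, 1/4 AB, 1/4 AO, 1/4 BO.
Crossing each possibility with the mother BO and summing P(type AB): 1/4·1/2 + 1/4·1/4 + 1/4·1/4 + 1/4·0 = 1/4.
Similarly for Rh via the father's Rh distribution: P(Rh+) = 3/4.
Independent loci: 1/4 × 3/4 = 3/16.

3/16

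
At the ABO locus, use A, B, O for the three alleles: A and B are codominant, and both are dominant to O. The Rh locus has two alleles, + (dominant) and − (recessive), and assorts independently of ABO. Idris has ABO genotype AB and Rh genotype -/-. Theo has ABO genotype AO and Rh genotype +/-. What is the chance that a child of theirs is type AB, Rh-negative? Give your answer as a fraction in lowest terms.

ABO cross AB × AO → offspring phenotypes: 1/2 A, 1/4 B, 1/4 AB.
Rh cross -/- × +/- → 1/2 Rh+, 1/2 Rh-.
Independent loci: P(type AB, Rh-negative) = 1/4 × 1/2 = 1/8.

1/8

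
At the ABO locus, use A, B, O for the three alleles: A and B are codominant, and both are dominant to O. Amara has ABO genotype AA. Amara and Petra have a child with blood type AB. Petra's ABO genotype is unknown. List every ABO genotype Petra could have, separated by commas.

AB, BB, BO

For each candidate genotype of Petra, check whether crossing it with AA can produce every observed child phenotype.
  AA → possible child types {A} ✗
  AB → possible child types {A, AB} ✓
  AO → possible child types {A} ✗
  BB → possible child types {AB} ✓
  BO → possible child types {A, AB} ✓
  OO → possible child types {A} ✗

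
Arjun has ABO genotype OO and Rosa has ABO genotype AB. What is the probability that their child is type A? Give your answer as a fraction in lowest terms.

ABO cross OO × AB → offspring phenotypes: 1/2 A, 1/2 B.
So P(type A) = 1/2.

1/2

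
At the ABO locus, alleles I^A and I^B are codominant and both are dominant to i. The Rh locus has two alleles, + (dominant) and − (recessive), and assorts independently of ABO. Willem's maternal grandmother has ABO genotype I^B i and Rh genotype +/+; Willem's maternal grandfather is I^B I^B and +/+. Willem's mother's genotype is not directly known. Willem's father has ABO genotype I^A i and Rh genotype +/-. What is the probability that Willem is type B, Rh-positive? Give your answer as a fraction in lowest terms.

Willem's mother's ABO genotype from I^B i × I^B I^B: 1/2 I^B I^B, 1/2 I^B i.
Crossing each possibility with the father I^A i and summing P(type B): 1/2·1/2 + 1/2·1/4 = 3/8.
Similarly for Rh via the mother's Rh distribution: P(Rh+) = 1.
Independent loci: 3/8 × 1 = 3/8.

3/8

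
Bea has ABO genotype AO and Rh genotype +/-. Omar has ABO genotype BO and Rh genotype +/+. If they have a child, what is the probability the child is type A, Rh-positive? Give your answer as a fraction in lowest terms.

1/4

ABO cross AO × BO → offspring phenotypes: 1/4 O, 1/4 A, 1/4 B, 1/4 AB.
Rh cross +/- × +/+ → 1 Rh+.
Independent loci: P(type A, Rh-positive) = 1/4 × 1 = 1/4.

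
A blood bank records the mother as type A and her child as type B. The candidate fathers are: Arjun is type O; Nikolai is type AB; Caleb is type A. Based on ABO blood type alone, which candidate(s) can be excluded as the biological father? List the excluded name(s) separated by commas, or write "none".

A candidate is excluded only if no genotype consistent with his phenotype could produce a type B child with a type A mother.
Arjun (type O): no genotype consistent with that phenotype can produce a type-B child with a type-A mother.
Caleb (type A): no genotype consistent with that phenotype can produce a type-B child with a type-A mother.

Arjun, Caleb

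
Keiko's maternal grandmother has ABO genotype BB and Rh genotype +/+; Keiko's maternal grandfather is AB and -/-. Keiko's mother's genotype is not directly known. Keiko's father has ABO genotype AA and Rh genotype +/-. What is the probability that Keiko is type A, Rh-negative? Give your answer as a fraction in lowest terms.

Keiko's mother's ABO genotype from BB × AB: 1/2 AB, 1/2 BB.
Crossing each possibility with the father AA and summing P(type A): 1/2·1/2 + 1/2·0 = 1/4.
Similarly for Rh via the mother's Rh distribution: P(Rh-) = 1/4.
Independent loci: 1/4 × 1/4 = 1/16.

1/16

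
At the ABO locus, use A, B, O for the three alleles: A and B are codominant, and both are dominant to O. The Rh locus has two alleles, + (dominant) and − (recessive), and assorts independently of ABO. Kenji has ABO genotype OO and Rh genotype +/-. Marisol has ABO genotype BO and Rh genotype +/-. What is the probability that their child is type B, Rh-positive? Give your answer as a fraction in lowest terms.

ABO cross OO × BO → offspring phenotypes: 1/2 O, 1/2 B.
Rh cross +/- × +/- → 3/4 Rh+, 1/4 Rh-.
Independent loci: P(type B, Rh-positive) = 1/2 × 3/4 = 3/8.

3/8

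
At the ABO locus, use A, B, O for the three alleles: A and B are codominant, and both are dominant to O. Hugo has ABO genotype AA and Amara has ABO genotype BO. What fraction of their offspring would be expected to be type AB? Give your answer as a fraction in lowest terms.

ABO cross AA × BO → offspring phenotypes: 1/2 A, 1/2 AB.
So P(type AB) = 1/2.

1/2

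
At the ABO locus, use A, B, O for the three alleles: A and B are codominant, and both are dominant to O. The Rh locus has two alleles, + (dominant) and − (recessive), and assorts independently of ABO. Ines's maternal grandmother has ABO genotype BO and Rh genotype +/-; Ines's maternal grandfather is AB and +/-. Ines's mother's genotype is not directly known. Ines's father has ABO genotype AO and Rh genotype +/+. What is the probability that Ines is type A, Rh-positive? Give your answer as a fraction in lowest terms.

3/8

Ines's mother's ABO genotype from BO × AB: 1/4 AB, 1/4 AO, 1/4 BB, 1/4 BO.
Crossing each possibility with the father AO and summing P(type A): 1/4·1/2 + 1/4·3/4 + 1/4·0 + 1/4·1/4 = 3/8.
Similarly for Rh via the mother's Rh distribution: P(Rh+) = 1.
Independent loci: 3/8 × 1 = 3/8.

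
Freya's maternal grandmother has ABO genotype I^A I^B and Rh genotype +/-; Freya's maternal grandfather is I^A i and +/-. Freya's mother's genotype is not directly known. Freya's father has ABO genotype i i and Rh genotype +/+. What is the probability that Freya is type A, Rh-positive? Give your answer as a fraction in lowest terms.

1/2

Freya's mother's ABO genotype from I^A I^B × I^A i: 1/4 I^A I^A, 1/4 I^A I^B, 1/4 I^A i, 1/4 I^B i.
Crossing each possibility with the father i i and summing P(type A): 1/4·1 + 1/4·1/2 + 1/4·1/2 + 1/4·0 = 1/2.
Similarly for Rh via the mother's Rh distribution: P(Rh+) = 1.
Independent loci: 1/2 × 1 = 1/2.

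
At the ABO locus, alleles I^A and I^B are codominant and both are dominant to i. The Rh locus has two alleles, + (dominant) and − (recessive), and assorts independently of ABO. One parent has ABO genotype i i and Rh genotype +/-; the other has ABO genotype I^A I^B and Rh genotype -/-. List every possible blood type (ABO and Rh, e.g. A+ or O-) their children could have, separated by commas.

Gametes from i i × I^A I^B give offspring ABO genotypes I^A i, I^B i, i.e. phenotypes A, B.
Rh cross +/- × -/- → phenotypes Rh+, Rh-.
Combining independently: A+, A-, B+, B-.

A+, A-, B+, B-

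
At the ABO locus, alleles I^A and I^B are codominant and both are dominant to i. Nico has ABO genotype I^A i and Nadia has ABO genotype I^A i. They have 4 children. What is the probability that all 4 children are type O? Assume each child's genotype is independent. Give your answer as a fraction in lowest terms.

ABO cross I^A i × I^A i → 1/4 O, 3/4 A.
So P(type O) = 1/4 per child.
All 4 independent: (1/4)^4 = 1/256.

1/256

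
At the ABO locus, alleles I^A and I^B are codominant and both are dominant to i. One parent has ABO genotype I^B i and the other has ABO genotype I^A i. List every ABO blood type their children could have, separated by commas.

Gametes from I^B i × I^A i give offspring ABO genotypes I^A I^B, I^A i, I^B i, i i, i.e. phenotypes O, A, B, AB.

O, A, B, AB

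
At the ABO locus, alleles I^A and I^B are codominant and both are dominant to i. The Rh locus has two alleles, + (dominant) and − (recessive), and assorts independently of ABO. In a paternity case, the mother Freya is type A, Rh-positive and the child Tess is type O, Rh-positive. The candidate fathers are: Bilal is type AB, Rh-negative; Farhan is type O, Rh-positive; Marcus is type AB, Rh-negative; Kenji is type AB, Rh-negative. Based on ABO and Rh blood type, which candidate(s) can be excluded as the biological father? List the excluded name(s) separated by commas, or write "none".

A candidate is excluded only if no genotype consistent with his phenotype could produce a type O, Rh-positive child with a type A, Rh-positive mother.
Bilal (type AB, Rh-): no genotype consistent with that phenotype can produce a type-O Rh+ child with a type-A mother.
Marcus (type AB, Rh-): no genotype consistent with that phenotype can produce a type-O Rh+ child with a type-A mother.
Kenji (type AB, Rh-): no genotype consistent with that phenotype can produce a type-O Rh+ child with a type-A mother.

Bilal, Marcus, Kenji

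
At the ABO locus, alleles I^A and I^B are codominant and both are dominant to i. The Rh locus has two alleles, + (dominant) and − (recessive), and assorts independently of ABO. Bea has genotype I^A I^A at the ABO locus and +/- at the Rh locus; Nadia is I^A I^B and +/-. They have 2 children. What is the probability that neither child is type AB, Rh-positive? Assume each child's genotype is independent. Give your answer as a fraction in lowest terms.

ABO cross I^A I^A × I^A I^B → 1/2 A, 1/2 AB.
Rh cross +/- × +/- → 3/4 Rh+, 1/4 Rh-; so P(type AB, Rh-positive) = 1/2 × 3/4 = 3/8 per child.
P(not type AB, Rh-positive) = 5/8 for one child; (5/8)^2 = 25/64.

25/64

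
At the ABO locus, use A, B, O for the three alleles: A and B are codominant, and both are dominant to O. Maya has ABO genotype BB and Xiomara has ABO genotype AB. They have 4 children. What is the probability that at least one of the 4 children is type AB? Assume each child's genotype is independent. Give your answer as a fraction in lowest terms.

15/16

ABO cross BB × AB → 1/2 B, 1/2 AB.
So P(type AB) = 1/2 per child.
P(none) = (1/2)^4 = 1/16; P(at least one) = 1 − 1/16 = 15/16.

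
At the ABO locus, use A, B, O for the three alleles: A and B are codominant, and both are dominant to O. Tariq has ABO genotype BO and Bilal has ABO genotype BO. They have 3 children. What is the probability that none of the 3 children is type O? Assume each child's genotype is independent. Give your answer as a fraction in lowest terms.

27/64

ABO cross BO × BO → 1/4 O, 3/4 B.
So P(type O) = 1/4 per child.
P(not type O) = 3/4 for one child; (3/4)^3 = 27/64.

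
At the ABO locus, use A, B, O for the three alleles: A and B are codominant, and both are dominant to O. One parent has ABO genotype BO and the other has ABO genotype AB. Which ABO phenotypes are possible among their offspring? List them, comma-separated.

A, B, AB

Gametes from BO × AB give offspring ABO genotypes AB, AO, BB, BO, i.e. phenotypes A, B, AB.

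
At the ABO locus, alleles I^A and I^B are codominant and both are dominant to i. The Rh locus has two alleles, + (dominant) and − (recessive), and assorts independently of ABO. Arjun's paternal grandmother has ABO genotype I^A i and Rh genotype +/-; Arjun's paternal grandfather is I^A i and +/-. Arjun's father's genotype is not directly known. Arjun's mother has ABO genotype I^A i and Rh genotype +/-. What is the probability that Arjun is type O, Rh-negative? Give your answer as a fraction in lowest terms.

1/16

Arjun's father's ABO genotype from I^A i × I^A i: 1/4 I^A I^A, 1/2 I^A i, 1/4 i i.
Crossing each possibility with the mother I^A i and summing P(type O): 1/4·0 + 1/2·1/4 + 1/4·1/2 = 1/4.
Similarly for Rh via the father's Rh distribution: P(Rh-) = 1/4.
Independent loci: 1/4 × 1/4 = 1/16.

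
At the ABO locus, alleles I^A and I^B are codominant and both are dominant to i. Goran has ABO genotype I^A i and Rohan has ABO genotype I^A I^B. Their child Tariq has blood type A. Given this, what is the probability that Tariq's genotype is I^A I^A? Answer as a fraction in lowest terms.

Cross I^A i × I^A I^B → 1/4 I^A I^A, 1/4 I^A I^B, 1/4 I^A i, 1/4 I^B i.
Type-A genotypes among offspring: I^A I^A (1/4), I^A i (1/4); total 1/2.
P(I^A I^A | type A) = (1/4) / (1/2) = 1/2.

1/2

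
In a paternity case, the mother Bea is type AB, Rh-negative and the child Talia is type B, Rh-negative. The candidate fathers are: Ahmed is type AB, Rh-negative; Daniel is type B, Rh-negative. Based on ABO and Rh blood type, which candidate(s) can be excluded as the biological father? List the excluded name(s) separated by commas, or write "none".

A candidate is excluded only if no genotype consistent with his phenotype could produce a type B, Rh-negative child with a type AB, Rh-negative mother.
Every candidate has at least one consistent genotype combination, so none can be excluded.

none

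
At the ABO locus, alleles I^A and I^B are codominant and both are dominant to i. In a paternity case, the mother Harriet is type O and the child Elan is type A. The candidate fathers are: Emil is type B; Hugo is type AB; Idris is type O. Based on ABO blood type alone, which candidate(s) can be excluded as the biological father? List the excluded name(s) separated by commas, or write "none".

Emil, Idris

A candidate is excluded only if no genotype consistent with his phenotype could produce a type A child with a type O mother.
Emil (type B): no genotype consistent with that phenotype can produce a type-A child with a type-O mother.
Idris (type O): no genotype consistent with that phenotype can produce a type-A child with a type-O mother.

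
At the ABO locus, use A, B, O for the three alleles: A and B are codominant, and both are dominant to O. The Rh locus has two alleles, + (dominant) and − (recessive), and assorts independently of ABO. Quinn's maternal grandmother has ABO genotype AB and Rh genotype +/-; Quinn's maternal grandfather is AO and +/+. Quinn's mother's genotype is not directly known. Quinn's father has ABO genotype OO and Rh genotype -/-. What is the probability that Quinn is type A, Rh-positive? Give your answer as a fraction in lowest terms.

3/8

Quinn's mother's ABO genotype from AB × AO: 1/4 AA, 1/4 AB, 1/4 AO, 1/4 BO.
Crossing each possibility with the father OO and summing P(type A): 1/4·1 + 1/4·1/2 + 1/4·1/2 + 1/4·0 = 1/2.
Similarly for Rh via the mother's Rh distribution: P(Rh+) = 3/4.
Independent loci: 1/2 × 3/4 = 3/8.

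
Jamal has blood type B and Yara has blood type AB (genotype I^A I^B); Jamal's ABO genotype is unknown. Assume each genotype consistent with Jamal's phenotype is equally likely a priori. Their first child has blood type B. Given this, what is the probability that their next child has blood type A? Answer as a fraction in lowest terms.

Possible genotypes: Jamal ∈ {I^B I^B, I^B i}; Yara ∈ {I^A I^B}.
Weight each parental genotype pair by prior × P(type-B child):
  I^B I^B × I^A I^B: posterior weight 1/2; P(next child type A) = 0.
  I^B i × I^A I^B: posterior weight 1/2; P(next child type A) = 1/4.
Weighted sum = 1/8.

1/8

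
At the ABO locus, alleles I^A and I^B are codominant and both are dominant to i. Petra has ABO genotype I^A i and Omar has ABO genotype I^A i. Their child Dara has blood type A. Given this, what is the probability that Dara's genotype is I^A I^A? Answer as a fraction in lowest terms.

Cross I^A i × I^A i → 1/4 I^A I^A, 1/2 I^A i, 1/4 i i.
Type-A genotypes among offspring: I^A I^A (1/4), I^A i (1/2); total 3/4.
P(I^A I^A | type A) = (1/4) / (3/4) = 1/3.

1/3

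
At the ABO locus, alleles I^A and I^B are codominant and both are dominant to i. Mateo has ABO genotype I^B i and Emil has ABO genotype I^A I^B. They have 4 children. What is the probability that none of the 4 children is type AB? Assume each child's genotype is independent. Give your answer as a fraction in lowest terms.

ABO cross I^B i × I^A I^B → 1/4 A, 1/2 B, 1/4 AB.
So P(type AB) = 1/4 per child.
P(not type AB) = 3/4 for one child; (3/4)^4 = 81/256.

81/256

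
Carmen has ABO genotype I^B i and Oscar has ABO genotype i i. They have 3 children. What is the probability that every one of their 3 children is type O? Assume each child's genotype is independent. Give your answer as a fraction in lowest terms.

ABO cross I^B i × i i → 1/2 O, 1/2 B.
So P(type O) = 1/2 per child.
All 3 independent: (1/2)^3 = 1/8.

1/8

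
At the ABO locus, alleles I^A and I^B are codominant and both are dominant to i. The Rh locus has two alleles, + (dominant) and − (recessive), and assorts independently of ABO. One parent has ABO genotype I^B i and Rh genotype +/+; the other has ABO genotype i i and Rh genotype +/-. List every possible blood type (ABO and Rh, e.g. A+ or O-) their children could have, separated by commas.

O+, B+

Gametes from I^B i × i i give offspring ABO genotypes I^B i, i i, i.e. phenotypes O, B.
Rh cross +/+ × +/- → phenotypes Rh+.
Combining independently: O+, B+.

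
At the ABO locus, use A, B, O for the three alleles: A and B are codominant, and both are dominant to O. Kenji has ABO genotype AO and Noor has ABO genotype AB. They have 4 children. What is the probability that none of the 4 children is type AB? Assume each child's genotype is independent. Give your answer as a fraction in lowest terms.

81/256

ABO cross AO × AB → 1/2 A, 1/4 B, 1/4 AB.
So P(type AB) = 1/4 per child.
P(not type AB) = 3/4 for one child; (3/4)^4 = 81/256.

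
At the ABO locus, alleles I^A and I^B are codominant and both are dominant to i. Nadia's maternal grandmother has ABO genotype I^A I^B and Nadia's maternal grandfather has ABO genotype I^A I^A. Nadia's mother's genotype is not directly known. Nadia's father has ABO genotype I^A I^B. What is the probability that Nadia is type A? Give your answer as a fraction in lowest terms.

3/8

Nadia's mother's ABO genotype from I^A I^B × I^A I^A: 1/2 I^A I^A, 1/2 I^A I^B.
Crossing each possibility with the father I^A I^B and summing P(type A): 1/2·1/2 + 1/2·1/4 = 3/8.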